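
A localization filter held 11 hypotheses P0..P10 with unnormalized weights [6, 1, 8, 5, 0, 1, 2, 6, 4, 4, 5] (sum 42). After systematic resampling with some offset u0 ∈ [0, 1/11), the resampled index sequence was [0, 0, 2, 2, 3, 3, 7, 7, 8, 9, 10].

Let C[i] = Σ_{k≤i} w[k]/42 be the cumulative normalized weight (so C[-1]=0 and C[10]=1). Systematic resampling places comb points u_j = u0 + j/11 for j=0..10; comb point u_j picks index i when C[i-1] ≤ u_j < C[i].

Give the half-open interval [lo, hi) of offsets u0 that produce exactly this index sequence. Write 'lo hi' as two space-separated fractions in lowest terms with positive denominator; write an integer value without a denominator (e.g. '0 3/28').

1/462 5/231

C = [1/7, 1/6, 5/14, 10/21, 10/21, 1/2, 23/42, 29/42, 11/14, 37/42, 1]
j=0 picked index 0: u0 ∈ [0, 1/7)
j=1 picked index 0: u0 ∈ [-1/11, 4/77)
j=2 picked index 2: u0 ∈ [-1/66, 27/154)
j=3 picked index 2: u0 ∈ [-7/66, 13/154)
j=4 picked index 3: u0 ∈ [-1/154, 26/231)
j=5 picked index 3: u0 ∈ [-15/154, 5/231)
j=6 picked index 7: u0 ∈ [1/462, 67/462)
j=7 picked index 7: u0 ∈ [-41/462, 25/462)
j=8 picked index 8: u0 ∈ [-17/462, 9/154)
j=9 picked index 9: u0 ∈ [-5/154, 29/462)
j=10 picked index 10: u0 ∈ [-13/462, 1/11)
intersection: [1/462, 5/231)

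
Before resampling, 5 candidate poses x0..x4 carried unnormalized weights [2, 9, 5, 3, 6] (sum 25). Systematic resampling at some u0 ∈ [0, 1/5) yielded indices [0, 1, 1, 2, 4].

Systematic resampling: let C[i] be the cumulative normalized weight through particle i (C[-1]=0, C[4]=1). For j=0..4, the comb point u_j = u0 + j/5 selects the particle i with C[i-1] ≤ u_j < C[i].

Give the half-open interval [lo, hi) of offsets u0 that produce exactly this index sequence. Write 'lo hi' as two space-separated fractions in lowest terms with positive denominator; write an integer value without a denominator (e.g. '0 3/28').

C = [2/25, 11/25, 16/25, 19/25, 1]
j=0 picked index 0: u0 ∈ [0, 2/25)
j=1 picked index 1: u0 ∈ [-3/25, 6/25)
j=2 picked index 1: u0 ∈ [-8/25, 1/25)
j=3 picked index 2: u0 ∈ [-4/25, 1/25)
j=4 picked index 4: u0 ∈ [-1/25, 1/5)
intersection: [0, 1/25)

0 1/25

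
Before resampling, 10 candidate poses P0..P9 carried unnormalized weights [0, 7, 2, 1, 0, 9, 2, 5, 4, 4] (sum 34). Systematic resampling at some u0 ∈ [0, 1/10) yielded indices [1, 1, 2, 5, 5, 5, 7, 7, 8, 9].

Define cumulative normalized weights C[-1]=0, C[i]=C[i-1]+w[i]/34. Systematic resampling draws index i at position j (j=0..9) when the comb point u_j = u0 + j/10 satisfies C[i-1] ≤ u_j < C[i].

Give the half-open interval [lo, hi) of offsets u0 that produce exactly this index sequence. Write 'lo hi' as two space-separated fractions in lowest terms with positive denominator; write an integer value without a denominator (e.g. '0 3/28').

C = [0, 7/34, 9/34, 5/17, 5/17, 19/34, 21/34, 13/17, 15/17, 1]
j=0 picked index 1: u0 ∈ [0, 7/34)
j=1 picked index 1: u0 ∈ [-1/10, 9/85)
j=2 picked index 2: u0 ∈ [1/170, 11/170)
j=3 picked index 5: u0 ∈ [-1/170, 22/85)
j=4 picked index 5: u0 ∈ [-9/85, 27/170)
j=5 picked index 5: u0 ∈ [-7/34, 1/17)
j=6 picked index 7: u0 ∈ [3/170, 14/85)
j=7 picked index 7: u0 ∈ [-7/85, 11/170)
j=8 picked index 8: u0 ∈ [-3/85, 7/85)
j=9 picked index 9: u0 ∈ [-3/170, 1/10)
intersection: [3/170, 1/17)

3/170 1/17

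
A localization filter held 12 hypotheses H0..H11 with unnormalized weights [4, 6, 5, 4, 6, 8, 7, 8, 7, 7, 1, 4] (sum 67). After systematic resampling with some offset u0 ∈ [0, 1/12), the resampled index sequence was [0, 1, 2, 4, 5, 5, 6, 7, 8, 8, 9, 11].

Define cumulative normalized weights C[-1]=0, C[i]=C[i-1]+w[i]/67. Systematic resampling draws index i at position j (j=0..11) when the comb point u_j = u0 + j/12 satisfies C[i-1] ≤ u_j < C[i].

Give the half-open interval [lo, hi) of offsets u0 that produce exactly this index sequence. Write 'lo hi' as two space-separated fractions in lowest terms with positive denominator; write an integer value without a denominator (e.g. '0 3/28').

C = [4/67, 10/67, 15/67, 19/67, 25/67, 33/67, 40/67, 48/67, 55/67, 62/67, 63/67, 1]
j=0 picked index 0: u0 ∈ [0, 4/67)
j=1 picked index 1: u0 ∈ [-19/804, 53/804)
j=2 picked index 2: u0 ∈ [-7/402, 23/402)
j=3 picked index 4: u0 ∈ [9/268, 33/268)
j=4 picked index 5: u0 ∈ [8/201, 32/201)
j=5 picked index 5: u0 ∈ [-35/804, 61/804)
j=6 picked index 6: u0 ∈ [-1/134, 13/134)
j=7 picked index 7: u0 ∈ [11/804, 107/804)
j=8 picked index 8: u0 ∈ [10/201, 31/201)
j=9 picked index 8: u0 ∈ [-9/268, 19/268)
j=10 picked index 9: u0 ∈ [-5/402, 37/402)
j=11 picked index 11: u0 ∈ [19/804, 1/12)
intersection: [10/201, 23/402)

10/201 23/402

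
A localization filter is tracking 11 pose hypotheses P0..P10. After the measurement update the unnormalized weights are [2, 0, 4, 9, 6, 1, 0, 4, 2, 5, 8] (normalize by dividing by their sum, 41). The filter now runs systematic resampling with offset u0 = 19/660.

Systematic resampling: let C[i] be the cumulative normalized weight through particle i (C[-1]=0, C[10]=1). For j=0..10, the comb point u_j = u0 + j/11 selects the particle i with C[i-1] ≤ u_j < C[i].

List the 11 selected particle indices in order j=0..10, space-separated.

0 2 3 3 4 4 7 8 9 10 10

C = [2/41, 2/41, 6/41, 15/41, 21/41, 22/41, 22/41, 26/41, 28/41, 33/41, 1]
j=0: u_0=19/660 ∈ [0, 2/41) → index 0
j=1: u_1=79/660 ∈ [2/41, 6/41) → index 2
j=2: u_2=139/660 ∈ [6/41, 15/41) → index 3
j=3: u_3=199/660 ∈ [6/41, 15/41) → index 3
j=4: u_4=259/660 ∈ [15/41, 21/41) → index 4
j=5: u_5=29/60 ∈ [15/41, 21/41) → index 4
j=6: u_6=379/660 ∈ [22/41, 26/41) → index 7
j=7: u_7=439/660 ∈ [26/41, 28/41) → index 8
j=8: u_8=499/660 ∈ [28/41, 33/41) → index 9
j=9: u_9=559/660 ∈ [33/41, 1) → index 10
j=10: u_10=619/660 ∈ [33/41, 1) → index 10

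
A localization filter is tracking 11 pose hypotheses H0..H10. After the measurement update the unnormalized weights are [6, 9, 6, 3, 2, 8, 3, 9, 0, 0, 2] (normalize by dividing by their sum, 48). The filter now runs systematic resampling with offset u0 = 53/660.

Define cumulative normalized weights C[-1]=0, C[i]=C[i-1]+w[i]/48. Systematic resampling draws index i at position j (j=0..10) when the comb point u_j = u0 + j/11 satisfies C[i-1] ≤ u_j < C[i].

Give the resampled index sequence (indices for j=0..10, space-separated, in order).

0 1 1 2 3 4 5 6 7 7 10

C = [1/8, 5/16, 7/16, 1/2, 13/24, 17/24, 37/48, 23/24, 23/24, 23/24, 1]
j=0: u_0=53/660 ∈ [0, 1/8) → index 0
j=1: u_1=113/660 ∈ [1/8, 5/16) → index 1
j=2: u_2=173/660 ∈ [1/8, 5/16) → index 1
j=3: u_3=233/660 ∈ [5/16, 7/16) → index 2
j=4: u_4=293/660 ∈ [7/16, 1/2) → index 3
j=5: u_5=353/660 ∈ [1/2, 13/24) → index 4
j=6: u_6=413/660 ∈ [13/24, 17/24) → index 5
j=7: u_7=43/60 ∈ [17/24, 37/48) → index 6
j=8: u_8=533/660 ∈ [37/48, 23/24) → index 7
j=9: u_9=593/660 ∈ [37/48, 23/24) → index 7
j=10: u_10=653/660 ∈ [23/24, 1) → index 10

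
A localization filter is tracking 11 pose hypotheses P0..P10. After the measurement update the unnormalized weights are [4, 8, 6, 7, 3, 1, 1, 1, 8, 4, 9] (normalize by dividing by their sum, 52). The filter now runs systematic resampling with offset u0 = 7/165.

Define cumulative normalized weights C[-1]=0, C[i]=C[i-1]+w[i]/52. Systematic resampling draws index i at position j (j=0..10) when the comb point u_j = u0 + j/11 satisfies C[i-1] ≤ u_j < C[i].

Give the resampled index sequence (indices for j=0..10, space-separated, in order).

C = [1/13, 3/13, 9/26, 25/52, 7/13, 29/52, 15/26, 31/52, 3/4, 43/52, 1]
j=0: u_0=7/165 ∈ [0, 1/13) → index 0
j=1: u_1=2/15 ∈ [1/13, 3/13) → index 1
j=2: u_2=37/165 ∈ [1/13, 3/13) → index 1
j=3: u_3=52/165 ∈ [3/13, 9/26) → index 2
j=4: u_4=67/165 ∈ [9/26, 25/52) → index 3
j=5: u_5=82/165 ∈ [25/52, 7/13) → index 4
j=6: u_6=97/165 ∈ [15/26, 31/52) → index 7
j=7: u_7=112/165 ∈ [31/52, 3/4) → index 8
j=8: u_8=127/165 ∈ [3/4, 43/52) → index 9
j=9: u_9=142/165 ∈ [43/52, 1) → index 10
j=10: u_10=157/165 ∈ [43/52, 1) → index 10

0 1 1 2 3 4 7 8 9 10 10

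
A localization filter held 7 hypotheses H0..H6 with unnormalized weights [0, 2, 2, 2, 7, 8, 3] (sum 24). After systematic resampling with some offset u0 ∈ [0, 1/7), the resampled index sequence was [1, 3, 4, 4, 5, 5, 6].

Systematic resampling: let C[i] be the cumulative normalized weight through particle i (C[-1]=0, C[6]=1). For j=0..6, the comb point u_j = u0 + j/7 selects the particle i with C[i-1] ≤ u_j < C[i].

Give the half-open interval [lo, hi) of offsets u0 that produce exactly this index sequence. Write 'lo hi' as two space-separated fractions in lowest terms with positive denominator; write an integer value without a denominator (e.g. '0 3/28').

C = [0, 1/12, 1/6, 1/4, 13/24, 7/8, 1]
j=0 picked index 1: u0 ∈ [0, 1/12)
j=1 picked index 3: u0 ∈ [1/42, 3/28)
j=2 picked index 4: u0 ∈ [-1/28, 43/168)
j=3 picked index 4: u0 ∈ [-5/28, 19/168)
j=4 picked index 5: u0 ∈ [-5/168, 17/56)
j=5 picked index 5: u0 ∈ [-29/168, 9/56)
j=6 picked index 6: u0 ∈ [1/56, 1/7)
intersection: [1/42, 1/12)

1/42 1/12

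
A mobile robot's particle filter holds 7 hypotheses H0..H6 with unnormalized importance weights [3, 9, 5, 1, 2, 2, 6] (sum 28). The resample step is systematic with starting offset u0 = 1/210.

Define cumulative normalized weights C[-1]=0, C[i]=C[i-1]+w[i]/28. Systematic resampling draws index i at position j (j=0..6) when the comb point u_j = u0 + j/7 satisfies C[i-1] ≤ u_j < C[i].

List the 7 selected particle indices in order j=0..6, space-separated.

0 1 1 2 2 5 6

C = [3/28, 3/7, 17/28, 9/14, 5/7, 11/14, 1]
j=0: u_0=1/210 ∈ [0, 3/28) → index 0
j=1: u_1=31/210 ∈ [3/28, 3/7) → index 1
j=2: u_2=61/210 ∈ [3/28, 3/7) → index 1
j=3: u_3=13/30 ∈ [3/7, 17/28) → index 2
j=4: u_4=121/210 ∈ [3/7, 17/28) → index 2
j=5: u_5=151/210 ∈ [5/7, 11/14) → index 5
j=6: u_6=181/210 ∈ [11/14, 1) → index 6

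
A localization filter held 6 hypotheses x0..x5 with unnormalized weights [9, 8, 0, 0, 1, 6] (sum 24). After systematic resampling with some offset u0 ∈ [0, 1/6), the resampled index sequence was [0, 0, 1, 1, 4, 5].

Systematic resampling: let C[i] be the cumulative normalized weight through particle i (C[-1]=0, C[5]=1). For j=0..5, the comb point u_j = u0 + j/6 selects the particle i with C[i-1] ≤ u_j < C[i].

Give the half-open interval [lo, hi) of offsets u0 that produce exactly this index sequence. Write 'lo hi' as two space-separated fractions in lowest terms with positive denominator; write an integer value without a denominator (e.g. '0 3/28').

1/24 1/12

C = [3/8, 17/24, 17/24, 17/24, 3/4, 1]
j=0 picked index 0: u0 ∈ [0, 3/8)
j=1 picked index 0: u0 ∈ [-1/6, 5/24)
j=2 picked index 1: u0 ∈ [1/24, 3/8)
j=3 picked index 1: u0 ∈ [-1/8, 5/24)
j=4 picked index 4: u0 ∈ [1/24, 1/12)
j=5 picked index 5: u0 ∈ [-1/12, 1/6)
intersection: [1/24, 1/12)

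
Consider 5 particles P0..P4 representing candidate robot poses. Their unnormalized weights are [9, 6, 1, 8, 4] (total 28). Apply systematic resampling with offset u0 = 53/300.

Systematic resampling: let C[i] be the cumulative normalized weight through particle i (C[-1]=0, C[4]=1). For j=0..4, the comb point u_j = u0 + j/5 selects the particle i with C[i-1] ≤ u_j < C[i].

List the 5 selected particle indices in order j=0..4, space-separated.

C = [9/28, 15/28, 4/7, 6/7, 1]
j=0: u_0=53/300 ∈ [0, 9/28) → index 0
j=1: u_1=113/300 ∈ [9/28, 15/28) → index 1
j=2: u_2=173/300 ∈ [4/7, 6/7) → index 3
j=3: u_3=233/300 ∈ [4/7, 6/7) → index 3
j=4: u_4=293/300 ∈ [6/7, 1) → index 4

0 1 3 3 4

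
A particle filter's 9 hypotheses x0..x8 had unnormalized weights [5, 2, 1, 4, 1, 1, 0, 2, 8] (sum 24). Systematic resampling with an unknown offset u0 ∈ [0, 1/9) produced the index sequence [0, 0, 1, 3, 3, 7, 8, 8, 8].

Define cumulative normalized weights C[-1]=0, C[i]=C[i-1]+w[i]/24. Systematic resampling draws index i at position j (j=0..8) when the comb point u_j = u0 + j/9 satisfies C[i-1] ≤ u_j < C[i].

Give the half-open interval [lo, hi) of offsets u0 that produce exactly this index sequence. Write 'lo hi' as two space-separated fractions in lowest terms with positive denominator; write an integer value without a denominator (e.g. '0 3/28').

1/36 1/18

C = [5/24, 7/24, 1/3, 1/2, 13/24, 7/12, 7/12, 2/3, 1]
j=0 picked index 0: u0 ∈ [0, 5/24)
j=1 picked index 0: u0 ∈ [-1/9, 7/72)
j=2 picked index 1: u0 ∈ [-1/72, 5/72)
j=3 picked index 3: u0 ∈ [0, 1/6)
j=4 picked index 3: u0 ∈ [-1/9, 1/18)
j=5 picked index 7: u0 ∈ [1/36, 1/9)
j=6 picked index 8: u0 ∈ [0, 1/3)
j=7 picked index 8: u0 ∈ [-1/9, 2/9)
j=8 picked index 8: u0 ∈ [-2/9, 1/9)
intersection: [1/36, 1/18)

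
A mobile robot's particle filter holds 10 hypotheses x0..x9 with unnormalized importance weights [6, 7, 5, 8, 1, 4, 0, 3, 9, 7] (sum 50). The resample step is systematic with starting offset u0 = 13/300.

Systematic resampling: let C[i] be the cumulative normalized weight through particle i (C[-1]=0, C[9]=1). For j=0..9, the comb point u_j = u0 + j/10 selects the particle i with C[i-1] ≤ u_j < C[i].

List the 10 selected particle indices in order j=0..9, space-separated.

C = [3/25, 13/50, 9/25, 13/25, 27/50, 31/50, 31/50, 17/25, 43/50, 1]
j=0: u_0=13/300 ∈ [0, 3/25) → index 0
j=1: u_1=43/300 ∈ [3/25, 13/50) → index 1
j=2: u_2=73/300 ∈ [3/25, 13/50) → index 1
j=3: u_3=103/300 ∈ [13/50, 9/25) → index 2
j=4: u_4=133/300 ∈ [9/25, 13/25) → index 3
j=5: u_5=163/300 ∈ [27/50, 31/50) → index 5
j=6: u_6=193/300 ∈ [31/50, 17/25) → index 7
j=7: u_7=223/300 ∈ [17/25, 43/50) → index 8
j=8: u_8=253/300 ∈ [17/25, 43/50) → index 8
j=9: u_9=283/300 ∈ [43/50, 1) → index 9

0 1 1 2 3 5 7 8 8 9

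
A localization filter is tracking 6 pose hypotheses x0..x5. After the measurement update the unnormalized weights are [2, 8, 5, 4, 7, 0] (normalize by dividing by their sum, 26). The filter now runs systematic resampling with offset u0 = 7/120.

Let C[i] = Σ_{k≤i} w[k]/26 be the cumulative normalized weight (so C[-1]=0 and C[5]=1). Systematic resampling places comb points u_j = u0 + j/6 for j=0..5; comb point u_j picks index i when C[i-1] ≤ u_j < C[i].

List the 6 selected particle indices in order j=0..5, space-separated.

C = [1/13, 5/13, 15/26, 19/26, 1, 1]
j=0: u_0=7/120 ∈ [0, 1/13) → index 0
j=1: u_1=9/40 ∈ [1/13, 5/13) → index 1
j=2: u_2=47/120 ∈ [5/13, 15/26) → index 2
j=3: u_3=67/120 ∈ [5/13, 15/26) → index 2
j=4: u_4=29/40 ∈ [15/26, 19/26) → index 3
j=5: u_5=107/120 ∈ [19/26, 1) → index 4

0 1 2 2 3 4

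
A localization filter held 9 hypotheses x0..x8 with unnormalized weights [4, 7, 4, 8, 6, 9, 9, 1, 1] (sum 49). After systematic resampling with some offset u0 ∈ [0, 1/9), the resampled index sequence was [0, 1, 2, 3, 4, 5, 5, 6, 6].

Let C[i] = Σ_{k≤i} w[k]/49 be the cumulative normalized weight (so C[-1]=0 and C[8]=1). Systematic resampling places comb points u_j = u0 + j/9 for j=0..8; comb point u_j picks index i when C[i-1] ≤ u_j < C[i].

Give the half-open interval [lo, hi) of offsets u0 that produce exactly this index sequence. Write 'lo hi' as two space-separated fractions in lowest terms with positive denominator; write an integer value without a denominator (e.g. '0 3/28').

16/441 31/441

C = [4/49, 11/49, 15/49, 23/49, 29/49, 38/49, 47/49, 48/49, 1]
j=0 picked index 0: u0 ∈ [0, 4/49)
j=1 picked index 1: u0 ∈ [-13/441, 50/441)
j=2 picked index 2: u0 ∈ [1/441, 37/441)
j=3 picked index 3: u0 ∈ [-4/147, 20/147)
j=4 picked index 4: u0 ∈ [11/441, 65/441)
j=5 picked index 5: u0 ∈ [16/441, 97/441)
j=6 picked index 5: u0 ∈ [-11/147, 16/147)
j=7 picked index 6: u0 ∈ [-1/441, 80/441)
j=8 picked index 6: u0 ∈ [-50/441, 31/441)
intersection: [16/441, 31/441)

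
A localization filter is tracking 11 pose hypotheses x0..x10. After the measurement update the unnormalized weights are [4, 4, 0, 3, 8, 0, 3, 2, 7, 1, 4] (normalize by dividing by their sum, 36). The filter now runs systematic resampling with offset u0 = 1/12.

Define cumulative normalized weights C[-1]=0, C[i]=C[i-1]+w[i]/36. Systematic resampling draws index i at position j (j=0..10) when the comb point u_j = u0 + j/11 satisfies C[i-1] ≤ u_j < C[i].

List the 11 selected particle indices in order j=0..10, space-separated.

0 1 3 4 4 6 7 8 8 10 10

C = [1/9, 2/9, 2/9, 11/36, 19/36, 19/36, 11/18, 2/3, 31/36, 8/9, 1]
j=0: u_0=1/12 ∈ [0, 1/9) → index 0
j=1: u_1=23/132 ∈ [1/9, 2/9) → index 1
j=2: u_2=35/132 ∈ [2/9, 11/36) → index 3
j=3: u_3=47/132 ∈ [11/36, 19/36) → index 4
j=4: u_4=59/132 ∈ [11/36, 19/36) → index 4
j=5: u_5=71/132 ∈ [19/36, 11/18) → index 6
j=6: u_6=83/132 ∈ [11/18, 2/3) → index 7
j=7: u_7=95/132 ∈ [2/3, 31/36) → index 8
j=8: u_8=107/132 ∈ [2/3, 31/36) → index 8
j=9: u_9=119/132 ∈ [8/9, 1) → index 10
j=10: u_10=131/132 ∈ [8/9, 1) → index 10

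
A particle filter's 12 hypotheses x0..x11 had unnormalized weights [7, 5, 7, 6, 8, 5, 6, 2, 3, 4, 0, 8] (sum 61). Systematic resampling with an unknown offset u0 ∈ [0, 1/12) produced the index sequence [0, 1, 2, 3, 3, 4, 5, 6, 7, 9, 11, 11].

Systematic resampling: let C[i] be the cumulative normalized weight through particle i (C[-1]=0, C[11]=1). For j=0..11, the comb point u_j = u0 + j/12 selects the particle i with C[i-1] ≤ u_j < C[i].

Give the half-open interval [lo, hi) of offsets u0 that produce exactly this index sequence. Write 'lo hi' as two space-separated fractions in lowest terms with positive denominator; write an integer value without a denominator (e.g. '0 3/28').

C = [7/61, 12/61, 19/61, 25/61, 33/61, 38/61, 44/61, 46/61, 49/61, 53/61, 53/61, 1]
j=0 picked index 0: u0 ∈ [0, 7/61)
j=1 picked index 1: u0 ∈ [23/732, 83/732)
j=2 picked index 2: u0 ∈ [11/366, 53/366)
j=3 picked index 3: u0 ∈ [15/244, 39/244)
j=4 picked index 3: u0 ∈ [-4/183, 14/183)
j=5 picked index 4: u0 ∈ [-5/732, 91/732)
j=6 picked index 5: u0 ∈ [5/122, 15/122)
j=7 picked index 6: u0 ∈ [29/732, 101/732)
j=8 picked index 7: u0 ∈ [10/183, 16/183)
j=9 picked index 9: u0 ∈ [13/244, 29/244)
j=10 picked index 11: u0 ∈ [13/366, 1/6)
j=11 picked index 11: u0 ∈ [-35/732, 1/12)
intersection: [15/244, 14/183)

15/244 14/183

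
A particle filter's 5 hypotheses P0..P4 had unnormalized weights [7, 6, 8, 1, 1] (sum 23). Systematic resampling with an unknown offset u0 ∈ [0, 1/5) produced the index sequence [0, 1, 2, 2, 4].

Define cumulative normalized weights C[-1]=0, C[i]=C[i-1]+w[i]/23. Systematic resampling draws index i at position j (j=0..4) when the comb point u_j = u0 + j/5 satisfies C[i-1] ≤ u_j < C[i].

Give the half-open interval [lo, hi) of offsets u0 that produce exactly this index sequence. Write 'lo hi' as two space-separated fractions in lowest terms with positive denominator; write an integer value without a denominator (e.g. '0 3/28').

19/115 1/5

C = [7/23, 13/23, 21/23, 22/23, 1]
j=0 picked index 0: u0 ∈ [0, 7/23)
j=1 picked index 1: u0 ∈ [12/115, 42/115)
j=2 picked index 2: u0 ∈ [19/115, 59/115)
j=3 picked index 2: u0 ∈ [-4/115, 36/115)
j=4 picked index 4: u0 ∈ [18/115, 1/5)
intersection: [19/115, 1/5)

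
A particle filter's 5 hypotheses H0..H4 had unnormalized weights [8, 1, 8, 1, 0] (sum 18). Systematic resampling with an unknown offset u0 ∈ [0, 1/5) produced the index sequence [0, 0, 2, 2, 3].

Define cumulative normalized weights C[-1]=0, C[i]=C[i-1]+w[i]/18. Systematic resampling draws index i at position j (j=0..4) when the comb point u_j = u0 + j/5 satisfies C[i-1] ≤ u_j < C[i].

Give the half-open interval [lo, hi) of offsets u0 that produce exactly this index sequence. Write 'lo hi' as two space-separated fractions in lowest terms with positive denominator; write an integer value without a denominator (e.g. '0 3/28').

C = [4/9, 1/2, 17/18, 1, 1]
j=0 picked index 0: u0 ∈ [0, 4/9)
j=1 picked index 0: u0 ∈ [-1/5, 11/45)
j=2 picked index 2: u0 ∈ [1/10, 49/90)
j=3 picked index 2: u0 ∈ [-1/10, 31/90)
j=4 picked index 3: u0 ∈ [13/90, 1/5)
intersection: [13/90, 1/5)

13/90 1/5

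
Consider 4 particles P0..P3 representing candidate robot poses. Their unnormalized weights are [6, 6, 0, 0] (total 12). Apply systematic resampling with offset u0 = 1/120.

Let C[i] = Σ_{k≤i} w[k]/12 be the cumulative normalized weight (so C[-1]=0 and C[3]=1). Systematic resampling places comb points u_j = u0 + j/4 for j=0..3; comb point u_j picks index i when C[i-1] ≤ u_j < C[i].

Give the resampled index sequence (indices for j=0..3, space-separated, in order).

0 0 1 1

C = [1/2, 1, 1, 1]
j=0: u_0=1/120 ∈ [0, 1/2) → index 0
j=1: u_1=31/120 ∈ [0, 1/2) → index 0
j=2: u_2=61/120 ∈ [1/2, 1) → index 1
j=3: u_3=91/120 ∈ [1/2, 1) → index 1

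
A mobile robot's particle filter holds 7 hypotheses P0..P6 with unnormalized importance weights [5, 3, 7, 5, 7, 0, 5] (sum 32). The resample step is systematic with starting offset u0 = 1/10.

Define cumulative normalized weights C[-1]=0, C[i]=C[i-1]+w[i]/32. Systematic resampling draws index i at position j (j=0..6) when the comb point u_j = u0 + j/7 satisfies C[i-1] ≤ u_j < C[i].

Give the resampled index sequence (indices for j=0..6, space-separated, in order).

0 1 2 3 4 4 6

C = [5/32, 1/4, 15/32, 5/8, 27/32, 27/32, 1]
j=0: u_0=1/10 ∈ [0, 5/32) → index 0
j=1: u_1=17/70 ∈ [5/32, 1/4) → index 1
j=2: u_2=27/70 ∈ [1/4, 15/32) → index 2
j=3: u_3=37/70 ∈ [15/32, 5/8) → index 3
j=4: u_4=47/70 ∈ [5/8, 27/32) → index 4
j=5: u_5=57/70 ∈ [5/8, 27/32) → index 4
j=6: u_6=67/70 ∈ [27/32, 1) → index 6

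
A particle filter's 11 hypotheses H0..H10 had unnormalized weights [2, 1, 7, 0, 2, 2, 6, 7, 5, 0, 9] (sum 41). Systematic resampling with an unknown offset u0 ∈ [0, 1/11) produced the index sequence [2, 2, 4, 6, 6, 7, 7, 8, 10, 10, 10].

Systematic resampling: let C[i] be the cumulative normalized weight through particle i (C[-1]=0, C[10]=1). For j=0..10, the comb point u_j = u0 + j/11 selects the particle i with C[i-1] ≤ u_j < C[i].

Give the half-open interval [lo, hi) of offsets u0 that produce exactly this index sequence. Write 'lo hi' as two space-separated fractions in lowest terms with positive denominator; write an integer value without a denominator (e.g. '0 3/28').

C = [2/41, 3/41, 10/41, 10/41, 12/41, 14/41, 20/41, 27/41, 32/41, 32/41, 1]
j=0 picked index 2: u0 ∈ [3/41, 10/41)
j=1 picked index 2: u0 ∈ [-8/451, 69/451)
j=2 picked index 4: u0 ∈ [28/451, 50/451)
j=3 picked index 6: u0 ∈ [31/451, 97/451)
j=4 picked index 6: u0 ∈ [-10/451, 56/451)
j=5 picked index 7: u0 ∈ [15/451, 92/451)
j=6 picked index 7: u0 ∈ [-26/451, 51/451)
j=7 picked index 8: u0 ∈ [10/451, 65/451)
j=8 picked index 10: u0 ∈ [24/451, 3/11)
j=9 picked index 10: u0 ∈ [-17/451, 2/11)
j=10 picked index 10: u0 ∈ [-58/451, 1/11)
intersection: [3/41, 1/11)

3/41 1/11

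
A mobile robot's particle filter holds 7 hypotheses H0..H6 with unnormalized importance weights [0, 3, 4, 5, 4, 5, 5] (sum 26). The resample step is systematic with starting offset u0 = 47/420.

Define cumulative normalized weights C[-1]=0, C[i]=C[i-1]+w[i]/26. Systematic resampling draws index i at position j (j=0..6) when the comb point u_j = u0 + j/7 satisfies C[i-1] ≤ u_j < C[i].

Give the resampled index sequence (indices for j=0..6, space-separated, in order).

C = [0, 3/26, 7/26, 6/13, 8/13, 21/26, 1]
j=0: u_0=47/420 ∈ [0, 3/26) → index 1
j=1: u_1=107/420 ∈ [3/26, 7/26) → index 2
j=2: u_2=167/420 ∈ [7/26, 6/13) → index 3
j=3: u_3=227/420 ∈ [6/13, 8/13) → index 4
j=4: u_4=41/60 ∈ [8/13, 21/26) → index 5
j=5: u_5=347/420 ∈ [21/26, 1) → index 6
j=6: u_6=407/420 ∈ [21/26, 1) → index 6

1 2 3 4 5 6 6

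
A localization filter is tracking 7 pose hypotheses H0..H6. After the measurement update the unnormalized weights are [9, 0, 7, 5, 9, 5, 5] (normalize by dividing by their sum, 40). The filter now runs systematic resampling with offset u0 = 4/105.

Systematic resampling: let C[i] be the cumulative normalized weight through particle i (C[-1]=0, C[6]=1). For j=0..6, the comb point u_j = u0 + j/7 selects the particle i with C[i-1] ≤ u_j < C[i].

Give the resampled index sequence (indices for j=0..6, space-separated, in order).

C = [9/40, 9/40, 2/5, 21/40, 3/4, 7/8, 1]
j=0: u_0=4/105 ∈ [0, 9/40) → index 0
j=1: u_1=19/105 ∈ [0, 9/40) → index 0
j=2: u_2=34/105 ∈ [9/40, 2/5) → index 2
j=3: u_3=7/15 ∈ [2/5, 21/40) → index 3
j=4: u_4=64/105 ∈ [21/40, 3/4) → index 4
j=5: u_5=79/105 ∈ [3/4, 7/8) → index 5
j=6: u_6=94/105 ∈ [7/8, 1) → index 6

0 0 2 3 4 5 6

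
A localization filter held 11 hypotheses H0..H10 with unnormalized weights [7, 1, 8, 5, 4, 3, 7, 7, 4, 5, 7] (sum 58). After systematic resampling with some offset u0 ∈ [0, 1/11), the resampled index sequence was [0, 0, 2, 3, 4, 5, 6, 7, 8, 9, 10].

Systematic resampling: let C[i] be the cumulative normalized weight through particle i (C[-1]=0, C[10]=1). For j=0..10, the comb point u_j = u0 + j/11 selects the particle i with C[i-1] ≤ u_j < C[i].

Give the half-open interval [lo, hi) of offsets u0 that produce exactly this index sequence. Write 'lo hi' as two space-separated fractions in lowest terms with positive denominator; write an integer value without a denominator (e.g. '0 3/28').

1/319 9/319

C = [7/58, 4/29, 8/29, 21/58, 25/58, 14/29, 35/58, 21/29, 23/29, 51/58, 1]
j=0 picked index 0: u0 ∈ [0, 7/58)
j=1 picked index 0: u0 ∈ [-1/11, 19/638)
j=2 picked index 2: u0 ∈ [-14/319, 30/319)
j=3 picked index 3: u0 ∈ [1/319, 57/638)
j=4 picked index 4: u0 ∈ [-1/638, 43/638)
j=5 picked index 5: u0 ∈ [-15/638, 9/319)
j=6 picked index 6: u0 ∈ [-20/319, 37/638)
j=7 picked index 7: u0 ∈ [-21/638, 28/319)
j=8 picked index 8: u0 ∈ [-1/319, 21/319)
j=9 picked index 9: u0 ∈ [-8/319, 39/638)
j=10 picked index 10: u0 ∈ [-19/638, 1/11)
intersection: [1/319, 9/319)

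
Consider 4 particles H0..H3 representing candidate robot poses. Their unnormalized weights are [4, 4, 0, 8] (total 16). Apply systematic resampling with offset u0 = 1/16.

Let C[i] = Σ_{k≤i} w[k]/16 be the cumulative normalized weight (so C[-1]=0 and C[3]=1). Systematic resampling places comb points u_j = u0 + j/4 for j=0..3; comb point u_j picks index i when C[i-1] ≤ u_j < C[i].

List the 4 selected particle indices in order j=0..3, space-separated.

C = [1/4, 1/2, 1/2, 1]
j=0: u_0=1/16 ∈ [0, 1/4) → index 0
j=1: u_1=5/16 ∈ [1/4, 1/2) → index 1
j=2: u_2=9/16 ∈ [1/2, 1) → index 3
j=3: u_3=13/16 ∈ [1/2, 1) → index 3

0 1 3 3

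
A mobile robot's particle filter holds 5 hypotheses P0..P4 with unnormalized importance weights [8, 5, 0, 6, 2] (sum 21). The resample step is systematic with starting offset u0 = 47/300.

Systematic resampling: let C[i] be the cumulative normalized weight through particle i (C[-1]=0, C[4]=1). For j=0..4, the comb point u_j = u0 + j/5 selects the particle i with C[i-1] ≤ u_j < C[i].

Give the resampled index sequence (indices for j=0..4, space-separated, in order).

C = [8/21, 13/21, 13/21, 19/21, 1]
j=0: u_0=47/300 ∈ [0, 8/21) → index 0
j=1: u_1=107/300 ∈ [0, 8/21) → index 0
j=2: u_2=167/300 ∈ [8/21, 13/21) → index 1
j=3: u_3=227/300 ∈ [13/21, 19/21) → index 3
j=4: u_4=287/300 ∈ [19/21, 1) → index 4

0 0 1 3 4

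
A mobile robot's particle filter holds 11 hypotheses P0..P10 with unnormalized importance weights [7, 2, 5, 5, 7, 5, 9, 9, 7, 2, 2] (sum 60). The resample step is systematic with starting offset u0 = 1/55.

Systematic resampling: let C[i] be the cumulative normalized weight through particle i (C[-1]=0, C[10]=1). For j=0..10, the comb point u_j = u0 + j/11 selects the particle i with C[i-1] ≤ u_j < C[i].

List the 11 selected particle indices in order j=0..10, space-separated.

0 0 2 3 4 5 6 6 7 8 8

C = [7/60, 3/20, 7/30, 19/60, 13/30, 31/60, 2/3, 49/60, 14/15, 29/30, 1]
j=0: u_0=1/55 ∈ [0, 7/60) → index 0
j=1: u_1=6/55 ∈ [0, 7/60) → index 0
j=2: u_2=1/5 ∈ [3/20, 7/30) → index 2
j=3: u_3=16/55 ∈ [7/30, 19/60) → index 3
j=4: u_4=21/55 ∈ [19/60, 13/30) → index 4
j=5: u_5=26/55 ∈ [13/30, 31/60) → index 5
j=6: u_6=31/55 ∈ [31/60, 2/3) → index 6
j=7: u_7=36/55 ∈ [31/60, 2/3) → index 6
j=8: u_8=41/55 ∈ [2/3, 49/60) → index 7
j=9: u_9=46/55 ∈ [49/60, 14/15) → index 8
j=10: u_10=51/55 ∈ [49/60, 14/15) → index 8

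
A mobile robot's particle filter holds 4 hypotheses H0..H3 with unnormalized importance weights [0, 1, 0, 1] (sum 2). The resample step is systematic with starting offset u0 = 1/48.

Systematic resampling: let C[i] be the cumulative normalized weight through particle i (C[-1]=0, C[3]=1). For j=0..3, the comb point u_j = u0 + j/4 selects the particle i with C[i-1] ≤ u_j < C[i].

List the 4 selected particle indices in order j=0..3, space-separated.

1 1 3 3

C = [0, 1/2, 1/2, 1]
j=0: u_0=1/48 ∈ [0, 1/2) → index 1
j=1: u_1=13/48 ∈ [0, 1/2) → index 1
j=2: u_2=25/48 ∈ [1/2, 1) → index 3
j=3: u_3=37/48 ∈ [1/2, 1) → index 3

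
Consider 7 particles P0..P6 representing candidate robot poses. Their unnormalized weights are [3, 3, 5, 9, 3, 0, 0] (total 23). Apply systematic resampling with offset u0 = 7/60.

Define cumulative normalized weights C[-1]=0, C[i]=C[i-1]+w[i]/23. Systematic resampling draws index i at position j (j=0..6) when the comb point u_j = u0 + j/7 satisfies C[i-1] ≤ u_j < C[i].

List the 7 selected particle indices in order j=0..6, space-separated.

0 1 2 3 3 3 4

C = [3/23, 6/23, 11/23, 20/23, 1, 1, 1]
j=0: u_0=7/60 ∈ [0, 3/23) → index 0
j=1: u_1=109/420 ∈ [3/23, 6/23) → index 1
j=2: u_2=169/420 ∈ [6/23, 11/23) → index 2
j=3: u_3=229/420 ∈ [11/23, 20/23) → index 3
j=4: u_4=289/420 ∈ [11/23, 20/23) → index 3
j=5: u_5=349/420 ∈ [11/23, 20/23) → index 3
j=6: u_6=409/420 ∈ [20/23, 1) → index 4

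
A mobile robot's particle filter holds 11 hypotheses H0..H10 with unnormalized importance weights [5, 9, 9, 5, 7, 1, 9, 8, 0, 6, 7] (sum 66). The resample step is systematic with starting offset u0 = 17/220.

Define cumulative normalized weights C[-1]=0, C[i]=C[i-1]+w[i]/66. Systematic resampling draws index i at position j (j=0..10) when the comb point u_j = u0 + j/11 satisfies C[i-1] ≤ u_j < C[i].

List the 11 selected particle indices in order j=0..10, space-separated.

1 1 2 3 4 5 6 7 9 10 10

C = [5/66, 7/33, 23/66, 14/33, 35/66, 6/11, 15/22, 53/66, 53/66, 59/66, 1]
j=0: u_0=17/220 ∈ [5/66, 7/33) → index 1
j=1: u_1=37/220 ∈ [5/66, 7/33) → index 1
j=2: u_2=57/220 ∈ [7/33, 23/66) → index 2
j=3: u_3=7/20 ∈ [23/66, 14/33) → index 3
j=4: u_4=97/220 ∈ [14/33, 35/66) → index 4
j=5: u_5=117/220 ∈ [35/66, 6/11) → index 5
j=6: u_6=137/220 ∈ [6/11, 15/22) → index 6
j=7: u_7=157/220 ∈ [15/22, 53/66) → index 7
j=8: u_8=177/220 ∈ [53/66, 59/66) → index 9
j=9: u_9=197/220 ∈ [59/66, 1) → index 10
j=10: u_10=217/220 ∈ [59/66, 1) → index 10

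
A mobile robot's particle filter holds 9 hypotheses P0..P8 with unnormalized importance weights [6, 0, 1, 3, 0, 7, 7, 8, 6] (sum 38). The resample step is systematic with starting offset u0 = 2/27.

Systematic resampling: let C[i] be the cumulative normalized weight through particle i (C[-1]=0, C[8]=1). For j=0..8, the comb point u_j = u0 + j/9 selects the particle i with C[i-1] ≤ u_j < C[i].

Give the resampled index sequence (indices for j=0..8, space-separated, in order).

C = [3/19, 3/19, 7/38, 5/19, 5/19, 17/38, 12/19, 16/19, 1]
j=0: u_0=2/27 ∈ [0, 3/19) → index 0
j=1: u_1=5/27 ∈ [7/38, 5/19) → index 3
j=2: u_2=8/27 ∈ [5/19, 17/38) → index 5
j=3: u_3=11/27 ∈ [5/19, 17/38) → index 5
j=4: u_4=14/27 ∈ [17/38, 12/19) → index 6
j=5: u_5=17/27 ∈ [17/38, 12/19) → index 6
j=6: u_6=20/27 ∈ [12/19, 16/19) → index 7
j=7: u_7=23/27 ∈ [16/19, 1) → index 8
j=8: u_8=26/27 ∈ [16/19, 1) → index 8

0 3 5 5 6 6 7 8 8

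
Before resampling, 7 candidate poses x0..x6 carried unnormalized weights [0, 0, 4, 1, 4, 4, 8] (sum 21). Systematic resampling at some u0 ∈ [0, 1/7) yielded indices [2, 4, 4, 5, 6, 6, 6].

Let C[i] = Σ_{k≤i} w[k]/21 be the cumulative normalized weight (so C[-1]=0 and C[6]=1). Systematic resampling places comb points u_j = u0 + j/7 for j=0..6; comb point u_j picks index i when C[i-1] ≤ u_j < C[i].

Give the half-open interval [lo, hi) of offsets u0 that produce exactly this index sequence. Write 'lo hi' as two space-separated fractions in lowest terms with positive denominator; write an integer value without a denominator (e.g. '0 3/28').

2/21 1/7

C = [0, 0, 4/21, 5/21, 3/7, 13/21, 1]
j=0 picked index 2: u0 ∈ [0, 4/21)
j=1 picked index 4: u0 ∈ [2/21, 2/7)
j=2 picked index 4: u0 ∈ [-1/21, 1/7)
j=3 picked index 5: u0 ∈ [0, 4/21)
j=4 picked index 6: u0 ∈ [1/21, 3/7)
j=5 picked index 6: u0 ∈ [-2/21, 2/7)
j=6 picked index 6: u0 ∈ [-5/21, 1/7)
intersection: [2/21, 1/7)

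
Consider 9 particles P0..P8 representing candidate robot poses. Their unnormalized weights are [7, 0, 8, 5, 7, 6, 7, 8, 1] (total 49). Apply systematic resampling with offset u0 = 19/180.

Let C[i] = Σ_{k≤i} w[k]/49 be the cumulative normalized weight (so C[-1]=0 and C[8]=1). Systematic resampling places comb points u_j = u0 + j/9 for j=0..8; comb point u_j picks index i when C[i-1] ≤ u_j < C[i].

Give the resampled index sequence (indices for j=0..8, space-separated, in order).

0 2 3 4 4 5 6 7 8

C = [1/7, 1/7, 15/49, 20/49, 27/49, 33/49, 40/49, 48/49, 1]
j=0: u_0=19/180 ∈ [0, 1/7) → index 0
j=1: u_1=13/60 ∈ [1/7, 15/49) → index 2
j=2: u_2=59/180 ∈ [15/49, 20/49) → index 3
j=3: u_3=79/180 ∈ [20/49, 27/49) → index 4
j=4: u_4=11/20 ∈ [20/49, 27/49) → index 4
j=5: u_5=119/180 ∈ [27/49, 33/49) → index 5
j=6: u_6=139/180 ∈ [33/49, 40/49) → index 6
j=7: u_7=53/60 ∈ [40/49, 48/49) → index 7
j=8: u_8=179/180 ∈ [48/49, 1) → index 8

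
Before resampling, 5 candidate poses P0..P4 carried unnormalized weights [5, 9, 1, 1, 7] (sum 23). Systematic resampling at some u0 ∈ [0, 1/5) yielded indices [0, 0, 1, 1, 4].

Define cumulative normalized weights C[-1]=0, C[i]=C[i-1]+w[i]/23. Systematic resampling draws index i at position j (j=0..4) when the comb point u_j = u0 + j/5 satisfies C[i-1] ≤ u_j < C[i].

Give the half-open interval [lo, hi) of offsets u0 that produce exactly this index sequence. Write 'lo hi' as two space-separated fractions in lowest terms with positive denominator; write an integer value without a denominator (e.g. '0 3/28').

C = [5/23, 14/23, 15/23, 16/23, 1]
j=0 picked index 0: u0 ∈ [0, 5/23)
j=1 picked index 0: u0 ∈ [-1/5, 2/115)
j=2 picked index 1: u0 ∈ [-21/115, 24/115)
j=3 picked index 1: u0 ∈ [-44/115, 1/115)
j=4 picked index 4: u0 ∈ [-12/115, 1/5)
intersection: [0, 1/115)

0 1/115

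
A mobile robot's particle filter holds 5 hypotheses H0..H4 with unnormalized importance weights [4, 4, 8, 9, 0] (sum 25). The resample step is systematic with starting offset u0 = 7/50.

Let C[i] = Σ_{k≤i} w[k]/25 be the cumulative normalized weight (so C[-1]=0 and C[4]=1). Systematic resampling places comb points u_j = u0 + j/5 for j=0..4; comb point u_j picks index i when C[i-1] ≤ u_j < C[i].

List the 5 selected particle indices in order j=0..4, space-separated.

C = [4/25, 8/25, 16/25, 1, 1]
j=0: u_0=7/50 ∈ [0, 4/25) → index 0
j=1: u_1=17/50 ∈ [8/25, 16/25) → index 2
j=2: u_2=27/50 ∈ [8/25, 16/25) → index 2
j=3: u_3=37/50 ∈ [16/25, 1) → index 3
j=4: u_4=47/50 ∈ [16/25, 1) → index 3

0 2 2 3 3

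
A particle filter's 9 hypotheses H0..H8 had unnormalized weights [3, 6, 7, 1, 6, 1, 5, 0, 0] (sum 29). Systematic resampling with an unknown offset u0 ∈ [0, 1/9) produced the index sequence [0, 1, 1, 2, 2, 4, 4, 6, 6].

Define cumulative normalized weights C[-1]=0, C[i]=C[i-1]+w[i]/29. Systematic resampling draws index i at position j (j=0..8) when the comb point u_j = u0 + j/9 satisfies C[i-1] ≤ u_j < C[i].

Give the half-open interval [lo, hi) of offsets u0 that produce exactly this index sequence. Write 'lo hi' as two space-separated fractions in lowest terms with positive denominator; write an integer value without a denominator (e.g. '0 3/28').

C = [3/29, 9/29, 16/29, 17/29, 23/29, 24/29, 1, 1, 1]
j=0 picked index 0: u0 ∈ [0, 3/29)
j=1 picked index 1: u0 ∈ [-2/261, 52/261)
j=2 picked index 1: u0 ∈ [-31/261, 23/261)
j=3 picked index 2: u0 ∈ [-2/87, 19/87)
j=4 picked index 2: u0 ∈ [-35/261, 28/261)
j=5 picked index 4: u0 ∈ [8/261, 62/261)
j=6 picked index 4: u0 ∈ [-7/87, 11/87)
j=7 picked index 6: u0 ∈ [13/261, 2/9)
j=8 picked index 6: u0 ∈ [-16/261, 1/9)
intersection: [13/261, 23/261)

13/261 23/261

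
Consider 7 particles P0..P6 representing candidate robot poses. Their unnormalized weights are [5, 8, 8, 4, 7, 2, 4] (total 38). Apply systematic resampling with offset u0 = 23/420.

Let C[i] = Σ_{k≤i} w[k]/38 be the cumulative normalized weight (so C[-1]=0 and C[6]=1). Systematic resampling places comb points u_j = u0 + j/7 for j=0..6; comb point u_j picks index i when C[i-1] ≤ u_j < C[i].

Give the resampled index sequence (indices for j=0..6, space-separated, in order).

C = [5/38, 13/38, 21/38, 25/38, 16/19, 17/19, 1]
j=0: u_0=23/420 ∈ [0, 5/38) → index 0
j=1: u_1=83/420 ∈ [5/38, 13/38) → index 1
j=2: u_2=143/420 ∈ [5/38, 13/38) → index 1
j=3: u_3=29/60 ∈ [13/38, 21/38) → index 2
j=4: u_4=263/420 ∈ [21/38, 25/38) → index 3
j=5: u_5=323/420 ∈ [25/38, 16/19) → index 4
j=6: u_6=383/420 ∈ [17/19, 1) → index 6

0 1 1 2 3 4 6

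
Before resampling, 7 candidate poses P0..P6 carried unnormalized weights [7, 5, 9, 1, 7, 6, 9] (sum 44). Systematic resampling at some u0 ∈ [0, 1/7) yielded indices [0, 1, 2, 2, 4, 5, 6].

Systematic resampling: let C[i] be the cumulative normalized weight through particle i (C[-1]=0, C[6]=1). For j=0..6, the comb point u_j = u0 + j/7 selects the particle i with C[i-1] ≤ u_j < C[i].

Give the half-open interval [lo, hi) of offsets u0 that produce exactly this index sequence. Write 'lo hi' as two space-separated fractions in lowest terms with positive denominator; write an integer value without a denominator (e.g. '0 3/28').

C = [7/44, 3/11, 21/44, 1/2, 29/44, 35/44, 1]
j=0 picked index 0: u0 ∈ [0, 7/44)
j=1 picked index 1: u0 ∈ [5/308, 10/77)
j=2 picked index 2: u0 ∈ [-1/77, 59/308)
j=3 picked index 2: u0 ∈ [-12/77, 15/308)
j=4 picked index 4: u0 ∈ [-1/14, 27/308)
j=5 picked index 5: u0 ∈ [-17/308, 25/308)
j=6 picked index 6: u0 ∈ [-19/308, 1/7)
intersection: [5/308, 15/308)

5/308 15/308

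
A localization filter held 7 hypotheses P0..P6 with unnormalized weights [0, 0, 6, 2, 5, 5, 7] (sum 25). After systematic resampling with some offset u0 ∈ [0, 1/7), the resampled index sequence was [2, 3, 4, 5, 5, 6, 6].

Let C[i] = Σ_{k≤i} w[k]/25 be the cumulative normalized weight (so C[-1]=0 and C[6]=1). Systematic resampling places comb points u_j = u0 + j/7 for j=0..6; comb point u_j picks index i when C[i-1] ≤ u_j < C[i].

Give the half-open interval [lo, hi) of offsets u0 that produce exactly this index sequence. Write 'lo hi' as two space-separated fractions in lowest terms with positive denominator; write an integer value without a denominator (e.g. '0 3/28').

C = [0, 0, 6/25, 8/25, 13/25, 18/25, 1]
j=0 picked index 2: u0 ∈ [0, 6/25)
j=1 picked index 3: u0 ∈ [17/175, 31/175)
j=2 picked index 4: u0 ∈ [6/175, 41/175)
j=3 picked index 5: u0 ∈ [16/175, 51/175)
j=4 picked index 5: u0 ∈ [-9/175, 26/175)
j=5 picked index 6: u0 ∈ [1/175, 2/7)
j=6 picked index 6: u0 ∈ [-24/175, 1/7)
intersection: [17/175, 1/7)

17/175 1/7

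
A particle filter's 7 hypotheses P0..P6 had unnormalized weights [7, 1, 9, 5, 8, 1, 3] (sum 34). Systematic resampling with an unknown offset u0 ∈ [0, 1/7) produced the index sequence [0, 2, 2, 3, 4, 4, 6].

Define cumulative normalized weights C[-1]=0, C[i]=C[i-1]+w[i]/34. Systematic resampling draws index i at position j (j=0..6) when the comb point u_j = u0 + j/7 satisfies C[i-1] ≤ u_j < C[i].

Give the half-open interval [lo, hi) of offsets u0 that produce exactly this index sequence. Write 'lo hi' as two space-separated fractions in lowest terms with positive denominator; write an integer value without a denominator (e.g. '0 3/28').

C = [7/34, 4/17, 1/2, 11/17, 15/17, 31/34, 1]
j=0 picked index 0: u0 ∈ [0, 7/34)
j=1 picked index 2: u0 ∈ [11/119, 5/14)
j=2 picked index 2: u0 ∈ [-6/119, 3/14)
j=3 picked index 3: u0 ∈ [1/14, 26/119)
j=4 picked index 4: u0 ∈ [9/119, 37/119)
j=5 picked index 4: u0 ∈ [-8/119, 20/119)
j=6 picked index 6: u0 ∈ [13/238, 1/7)
intersection: [11/119, 1/7)

11/119 1/7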